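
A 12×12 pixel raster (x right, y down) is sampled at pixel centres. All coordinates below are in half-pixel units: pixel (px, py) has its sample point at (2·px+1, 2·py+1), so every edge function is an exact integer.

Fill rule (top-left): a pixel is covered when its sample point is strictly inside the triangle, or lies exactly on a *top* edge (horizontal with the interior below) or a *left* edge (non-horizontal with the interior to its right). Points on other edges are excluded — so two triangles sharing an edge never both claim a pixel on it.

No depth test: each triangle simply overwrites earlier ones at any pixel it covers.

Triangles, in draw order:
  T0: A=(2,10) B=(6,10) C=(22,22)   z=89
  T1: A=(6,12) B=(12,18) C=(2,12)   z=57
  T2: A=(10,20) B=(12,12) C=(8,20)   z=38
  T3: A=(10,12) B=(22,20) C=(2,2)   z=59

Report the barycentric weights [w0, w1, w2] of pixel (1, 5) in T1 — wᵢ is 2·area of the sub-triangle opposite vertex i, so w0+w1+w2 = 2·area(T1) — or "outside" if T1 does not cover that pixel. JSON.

T0:
  2·area = 48
  edge (2, 10)→(6, 10): d=(4,0) top-left  bias=+0
  edge (6, 10)→(22, 22): d=(16,12) right/bottom  bias=-1
  edge (22, 22)→(2, 10): d=(-20,-12) top-left  bias=+0
    (2,5)@(5, 11): e=[4,28,16] → X
    (3,5)@(7, 11): e=[4,4,40] → X
    (4,5)@(9, 11): e=[4,-20,64] → .
    (2,6)@(5, 13): e=[12,60,-24] → .
    (3,6)@(7, 13): e=[12,36,0] → X  [on edge]
    (4,6)@(9, 13): e=[12,12,24] → X
    (5,6)@(11, 13): e=[12,-12,48] → .
    (3,7)@(7, 15): e=[20,68,-40] → .
    (4,7)@(9, 15): e=[20,44,-16] → .
    (5,7)@(11, 15): e=[20,20,8] → X
    (6,7)@(13, 15): e=[20,-4,32] → .
    (5,8)@(11, 17): e=[28,52,-32] → .
    (8,9)@(17, 19): e=[36,12,0] → X  [on edge]
  covered (7 px):
    . . . . . . . . . . . .
    . . . . . . . . . . . .
    . . . . . . . . . . . .
    . . . . . . . . . . . .
    . . . . . . . . . . . .
    . . X X . . . . . . . .
    . . . X X . . . . . . .
    . . . . . X . . . . . .
    . . . . . . . X . . . .
    . . . . . . . . X . . .
    . . . . . . . . . . . .
    . . . . . . . . . . . .
T1:
  2·area = 24
  edge (6, 12)→(12, 18): d=(6,6) right/bottom  bias=-1
  edge (12, 18)→(2, 12): d=(-10,-6) top-left  bias=+0
  edge (2, 12)→(6, 12): d=(4,0) top-left  bias=+0
    (0,3)@(1, 7): e=[0,44,-20] → .  [on edge]
    (1,4)@(3, 9): e=[0,36,-12] → .  [on edge]
    (2,5)@(5, 11): e=[0,28,-4] → .  [on edge]
    (2,6)@(5, 13): e=[12,8,4] → X
    (3,6)@(7, 13): e=[0,20,4] → .  [on edge]
    (2,7)@(5, 15): e=[24,-12,12] → .
    (3,7)@(7, 15): e=[12,0,12] → X  [on edge]
    (4,7)@(9, 15): e=[0,12,12] → .  [on edge]
    (3,8)@(7, 17): e=[24,-20,20] → .
    (5,8)@(11, 17): e=[0,4,20] → .  [on edge]
    (6,9)@(13, 19): e=[0,-4,28] → .  [on edge]
    (7,10)@(15, 21): e=[0,-12,36] → .  [on edge]
    (8,10)@(17, 21): e=[-12,0,36] → .  [on edge]
    (8,11)@(17, 23): e=[0,-20,44] → .  [on edge]
  covered (2 px):
    . . . . . . . . . . . .
    . . . . . . . . . . . .
    . . . . . . . . . . . .
    . . . . . . . . . . . .
    . . . . . . . . . . . .
    . . . . . . . . . . . .
    . . X . . . . . . . . .
    . . . X . . . . . . . .
    . . . . . . . . . . . .
    . . . . . . . . . . . .
    . . . . . . . . . . . .
    . . . . . . . . . . . .
T2:
  2·area = 16  (B↔C swapped to make it positive)
  edge (10, 20)→(8, 20): d=(-2,0) right/bottom  bias=-1
  edge (8, 20)→(12, 12): d=(4,-8) top-left  bias=+0
  edge (12, 12)→(10, 20): d=(-2,8) right/bottom  bias=-1
    (5,7)@(11, 15): e=[10,4,2] → X
    (6,7)@(13, 15): e=[10,20,-14] → .
    (5,8)@(11, 17): e=[6,12,-2] → .
    (4,9)@(9, 19): e=[2,4,10] → X
    (5,9)@(11, 19): e=[2,20,-6] → .
    (4,10)@(9, 21): e=[-2,12,6] → .
  covered (2 px):
    . . . . . . . . . . . .
    . . . . . . . . . . . .
    . . . . . . . . . . . .
    . . . . . . . . . . . .
    . . . . . . . . . . . .
    . . . . . . . . . . . .
    . . . . . . . . . . . .
    . . . . . X . . . . . .
    . . . . . . . . . . . .
    . . . . X . . . . . . .
    . . . . . . . . . . . .
    . . . . . . . . . . . .
T3:
  2·area = 56  (B↔C swapped to make it positive)
  edge (10, 12)→(2, 2): d=(-8,-10) top-left  bias=+0
  edge (2, 2)→(22, 20): d=(20,18) right/bottom  bias=-1
  edge (22, 20)→(10, 12): d=(-12,-8) top-left  bias=+0
    (1,1)@(3, 3): e=[2,2,52] → X
    (2,1)@(5, 3): e=[22,-34,68] → .
    (1,2)@(3, 5): e=[-14,42,28] → .
    (2,2)@(5, 5): e=[6,6,44] → X
    (3,2)@(7, 5): e=[26,-30,60] → .
    (2,3)@(5, 7): e=[-10,46,20] → .
    (3,3)@(7, 7): e=[10,10,36] → X
    (4,3)@(9, 7): e=[30,-26,52] → .
    (3,4)@(7, 9): e=[-6,50,12] → .
    (4,4)@(9, 9): e=[14,14,28] → X
    (5,4)@(11, 9): e=[34,-22,44] → .
    (4,5)@(9, 11): e=[-2,54,4] → .
  covered (7 px):
    . . . . . . . . . . . .
    . X . . . . . . . . . .
    . . X . . . . . . . . .
    . . . X . . . . . . . .
    . . . . X . . . . . . .
    . . . . . X . . . . . .
    . . . . . . X . . . . .
    . . . . . . . X . . . .
    . . . . . . . . . . . .
    . . . . . . . . . . . .
    . . . . . . . . . . . .
    . . . . . . . . . . . .

Result: "outside"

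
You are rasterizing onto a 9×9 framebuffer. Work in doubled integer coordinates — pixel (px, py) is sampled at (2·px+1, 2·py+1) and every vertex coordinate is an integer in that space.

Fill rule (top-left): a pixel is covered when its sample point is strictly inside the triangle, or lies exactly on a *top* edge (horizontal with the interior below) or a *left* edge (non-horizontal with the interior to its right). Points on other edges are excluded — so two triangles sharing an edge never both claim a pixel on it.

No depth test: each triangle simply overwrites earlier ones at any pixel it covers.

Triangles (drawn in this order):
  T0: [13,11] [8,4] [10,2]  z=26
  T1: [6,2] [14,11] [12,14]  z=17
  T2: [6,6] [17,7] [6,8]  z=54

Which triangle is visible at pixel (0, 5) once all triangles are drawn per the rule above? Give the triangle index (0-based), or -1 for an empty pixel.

T0:
  2·area = 24
  edge (13, 11)→(8, 4): d=(-5,-7) top-left  bias=+0
  edge (8, 4)→(10, 2): d=(2,-2) top-left  bias=+0
  edge (10, 2)→(13, 11): d=(3,9) right/bottom  bias=-1
    (5,0)@(11, 1): e=[36,0,-12] → ·  [on edge]
    (4,1)@(9, 3): e=[12,0,12] → #  [on edge]
    (5,1)@(11, 3): e=[26,4,-6] → ·
    (3,2)@(7, 5): e=[-12,0,36] → ·  [on edge]
    (4,2)@(9, 5): e=[2,4,18] → #
    (5,2)@(11, 5): e=[16,8,0] → ·  [on edge]
    (2,3)@(5, 7): e=[-36,0,60] → ·  [on edge]
    (4,3)@(9, 7): e=[-8,8,24] → ·
    (5,3)@(11, 7): e=[6,12,6] → #
    (6,3)@(13, 7): e=[20,16,-12] → ·
    (1,4)@(3, 9): e=[-60,0,84] → ·  [on edge]
    (5,4)@(11, 9): e=[-4,16,12] → ·
    (0,5)@(1, 11): e=[-84,0,108] → ·  [on edge]
    (6,5)@(13, 11): e=[0,24,0] → ·  [on edge]
    (7,8)@(15, 17): e=[-16,40,0] → ·  [on edge]
  covered (3 px):
    · · · · · · · · ·
    · · · · # · · · ·
    · · · · # · · · ·
    · · · · · # · · ·
    · · · · · · · · ·
    · · · · · · · · ·
    · · · · · · · · ·
    · · · · · · · · ·
    · · · · · · · · ·
T1:
  2·area = 42
  edge (6, 2)→(14, 11): d=(8,9) right/bottom  bias=-1
  edge (14, 11)→(12, 14): d=(-2,3) right/bottom  bias=-1
  edge (12, 14)→(6, 2): d=(-6,-12) top-left  bias=+0
    (4,3)@(9, 7): e=[13,23,6] → #
    (5,3)@(11, 7): e=[-5,17,30] → ·
    (4,4)@(9, 9): e=[29,19,-6] → ·
    (5,4)@(11, 9): e=[11,13,18] → #
    (6,4)@(13, 9): e=[-7,7,42] → ·
    (5,5)@(11, 11): e=[27,9,6] → #
    (6,5)@(13, 11): e=[9,3,30] → #
    (7,5)@(15, 11): e=[-9,-3,54] → ·
    (5,6)@(11, 13): e=[43,5,-6] → ·
    (6,6)@(13, 13): e=[25,-1,18] → ·
  covered (4 px):
    · · · · · · · · ·
    · · · · · · · · ·
    · · · · · · · · ·
    · · · · # · · · ·
    · · · · · # · · ·
    · · · · · # # · ·
    · · · · · · · · ·
    · · · · · · · · ·
    · · · · · · · · ·
T2:
  2·area = 22
  edge (6, 6)→(17, 7): d=(11,1) right/bottom  bias=-1
  edge (17, 7)→(6, 8): d=(-11,1) right/bottom  bias=-1
  edge (6, 8)→(6, 6): d=(0,-2) top-left  bias=+0
    (3,3)@(7, 7): e=[10,10,2] → #
    (4,3)@(9, 7): e=[8,8,6] → #
    (5,3)@(11, 7): e=[6,6,10] → #
    (6,3)@(13, 7): e=[4,4,14] → #
    (7,3)@(15, 7): e=[2,2,18] → #
    (8,3)@(17, 7): e=[0,0,22] → ·  [on edge]
    (3,4)@(7, 9): e=[32,-12,2] → ·
    (4,4)@(9, 9): e=[30,-14,6] → ·
    (5,4)@(11, 9): e=[28,-16,10] → ·
    (6,4)@(13, 9): e=[26,-18,14] → ·
    (7,4)@(15, 9): e=[24,-20,18] → ·
  covered (5 px):
    · · · · · · · · ·
    · · · · · · · · ·
    · · · · · · · · ·
    · · · # # # # # ·
    · · · · · · · · ·
    · · · · · · · · ·
    · · · · · · · · ·
    · · · · · · · · ·
    · · · · · · · · ·

Z-buffer (winner per pixel, '.' = empty):
  . . . . . . . . .
  . . . . 0 . . . .
  . . . . 0 . . . .
  . . . 2 2 2 2 2 .
  . . . . . 1 . . .
  . . . . . 1 1 . .
  . . . . . . . . .
  . . . . . . . . .
  . . . . . . . . .

Answer: -1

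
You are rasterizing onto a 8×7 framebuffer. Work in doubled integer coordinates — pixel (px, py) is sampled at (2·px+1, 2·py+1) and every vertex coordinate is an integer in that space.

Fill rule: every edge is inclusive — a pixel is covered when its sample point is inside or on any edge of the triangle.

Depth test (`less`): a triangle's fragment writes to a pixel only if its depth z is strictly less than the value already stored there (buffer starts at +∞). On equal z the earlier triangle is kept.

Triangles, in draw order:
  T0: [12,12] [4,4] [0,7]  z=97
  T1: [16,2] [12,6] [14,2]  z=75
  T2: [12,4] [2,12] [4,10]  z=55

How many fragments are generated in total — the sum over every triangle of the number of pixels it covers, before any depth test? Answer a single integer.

T0:
  2·area = 56  (B↔C swapped to make it positive)
  edge (12, 12)→(0, 7): d=(-12,-5) inclusive
  edge (0, 7)→(4, 4): d=(4,-3) inclusive
  edge (4, 4)→(12, 12): d=(8,8) inclusive
    (0,0)@(1, 1): e=[77,-21,0] → ·  [on edge]
    (1,1)@(3, 3): e=[63,-7,0] → ·  [on edge]
    (1,2)@(3, 5): e=[39,1,16] → █
    (2,2)@(5, 5): e=[49,7,0] → █  [on edge]
    (3,2)@(7, 5): e=[59,13,-16] → ·
    (0,3)@(1, 7): e=[5,3,48] → █
    (3,3)@(7, 7): e=[35,21,0] → █  [on edge]
    (4,3)@(9, 7): e=[45,27,-16] → ·
    (0,4)@(1, 9): e=[-19,11,64] → ·
    (1,4)@(3, 9): e=[-9,17,48] → ·
    (2,4)@(5, 9): e=[1,23,32] → █
    (4,4)@(9, 9): e=[21,35,0] → █  [on edge]
    (5,5)@(11, 11): e=[7,49,0] → █  [on edge]
    (6,6)@(13, 13): e=[-7,63,0] → ·  [on edge]
  covered (10 px):
    · · · · · · · ·
    · · · · · · · ·
    · █ █ · · · · ·
    █ █ █ █ · · · ·
    · · █ █ █ · · ·
    · · · · · █ · ·
    · · · · · · · ·
T1:
  2·area = 8
  edge (16, 2)→(12, 6): d=(-4,4) inclusive
  edge (12, 6)→(14, 2): d=(2,-4) inclusive
  edge (14, 2)→(16, 2): d=(2,0) inclusive
    (7,1)@(15, 3): e=[0,6,2] → █  [on edge]
    (6,2)@(13, 5): e=[0,2,6] → █  [on edge]
    (7,2)@(15, 5): e=[-8,10,6] → ·
    (5,3)@(11, 7): e=[0,-2,10] → ·  [on edge]
    (6,3)@(13, 7): e=[-8,6,10] → ·
    (4,4)@(9, 9): e=[0,-6,14] → ·  [on edge]
    (3,5)@(7, 11): e=[0,-10,18] → ·  [on edge]
    (2,6)@(5, 13): e=[0,-14,22] → ·  [on edge]
  covered (2 px):
    · · · · · · · ·
    · · · · · · · █
    · · · · · · █ ·
    · · · · · · · ·
    · · · · · · · ·
    · · · · · · · ·
    · · · · · · · ·
T2:
  2·area = 4
  edge (12, 4)→(2, 12): d=(-10,8) inclusive
  edge (2, 12)→(4, 10): d=(2,-2) inclusive
  edge (4, 10)→(12, 4): d=(8,-6) inclusive
    (6,0)@(13, 1): e=[22,0,-18] → ·  [on edge]
    (5,1)@(11, 3): e=[18,0,-14] → ·  [on edge]
    (4,2)@(9, 5): e=[14,0,-10] → ·  [on edge]
    (3,3)@(7, 7): e=[10,0,-6] → ·  [on edge]
    (2,4)@(5, 9): e=[6,0,-2] → ·  [on edge]
    (1,5)@(3, 11): e=[2,0,2] → █  [on edge]
    (2,5)@(5, 11): e=[-14,4,14] → ·
    (0,6)@(1, 13): e=[-2,0,6] → ·  [on edge]
    (1,6)@(3, 13): e=[-18,4,18] → ·
  covered (1 px):
    · · · · · · · ·
    · · · · · · · ·
    · · · · · · · ·
    · · · · · · · ·
    · · · · · · · ·
    · █ · · · · · ·
    · · · · · · · ·

Answer: 13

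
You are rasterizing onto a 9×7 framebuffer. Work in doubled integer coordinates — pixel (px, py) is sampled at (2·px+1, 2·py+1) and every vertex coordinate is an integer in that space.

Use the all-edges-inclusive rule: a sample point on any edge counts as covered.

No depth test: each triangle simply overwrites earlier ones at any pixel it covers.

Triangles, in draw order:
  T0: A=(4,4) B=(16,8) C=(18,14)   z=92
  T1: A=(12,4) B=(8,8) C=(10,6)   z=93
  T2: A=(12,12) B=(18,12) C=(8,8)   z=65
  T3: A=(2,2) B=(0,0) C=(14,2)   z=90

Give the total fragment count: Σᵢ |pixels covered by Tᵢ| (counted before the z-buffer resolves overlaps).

T0:
  2·area = 64
  edge (4, 4)→(16, 8): d=(12,4) inclusive
  edge (16, 8)→(18, 14): d=(2,6) inclusive
  edge (18, 14)→(4, 4): d=(-14,-10) inclusive
    (0,1)@(1, 3): e=[0,80,-16] → .  [on edge]
    (3,2)@(7, 5): e=[0,48,16] → X  [on edge]
    (4,2)@(9, 5): e=[-8,36,36] → .
    (7,2)@(15, 5): e=[-32,0,96] → .  [on edge]
    (3,3)@(7, 7): e=[24,52,-12] → .
    (4,3)@(9, 7): e=[16,40,8] → X
    (5,3)@(11, 7): e=[8,28,28] → X
    (6,3)@(13, 7): e=[0,16,48] → X  [on edge]
    (7,3)@(15, 7): e=[-8,4,68] → .
    (4,4)@(9, 9): e=[40,44,-20] → .
    (5,4)@(11, 9): e=[32,32,0] → X  [on edge]
    (7,4)@(15, 9): e=[16,8,40] → X
    (8,5)@(17, 11): e=[32,0,32] → X  [on edge]
  covered (10 px):
    . . . . . . . . .
    . . . . . . . . .
    . . . X . . . . .
    . . . . X X X . .
    . . . . . X X X .
    . . . . . . . X X
    . . . . . . . . X
T1:
  degenerate (2·area = 0) — covers nothing
T2:
  2·area = 24  (B↔C swapped to make it positive)
  edge (12, 12)→(8, 8): d=(-4,-4) inclusive
  edge (8, 8)→(18, 12): d=(10,4) inclusive
  edge (18, 12)→(12, 12): d=(-6,0) inclusive
    (0,0)@(1, 1): e=[0,-42,66] → .  [on edge]
    (1,1)@(3, 3): e=[0,-30,54] → .  [on edge]
    (2,2)@(5, 5): e=[0,-18,42] → .  [on edge]
    (3,3)@(7, 7): e=[0,-6,30] → .  [on edge]
    (4,4)@(9, 9): e=[0,6,18] → X  [on edge]
    (5,4)@(11, 9): e=[8,-2,18] → .
    (4,5)@(9, 11): e=[-8,26,6] → .
    (5,5)@(11, 11): e=[0,18,6] → X  [on edge]
    (6,5)@(13, 11): e=[8,10,6] → X
    (7,5)@(15, 11): e=[16,2,6] → X
    (8,5)@(17, 11): e=[24,-6,6] → .
    (5,6)@(11, 13): e=[-8,38,-6] → .
    (6,6)@(13, 13): e=[0,30,-6] → .  [on edge]
  covered (4 px):
    . . . . . . . . .
    . . . . . . . . .
    . . . . . . . . .
    . . . . . . . . .
    . . . . X . . . .
    . . . . . X X X .
    . . . . . . . . .
T3:
  2·area = 24
  edge (2, 2)→(0, 0): d=(-2,-2) inclusive
  edge (0, 0)→(14, 2): d=(14,2) inclusive
  edge (14, 2)→(2, 2): d=(-12,0) inclusive
    (0,0)@(1, 1): e=[0,12,12] → X  [on edge]
    (1,0)@(3, 1): e=[4,8,12] → X
    (2,0)@(5, 1): e=[8,4,12] → X
    (3,0)@(7, 1): e=[12,0,12] → X  [on edge]
    (4,0)@(9, 1): e=[16,-4,12] → .
    (0,1)@(1, 3): e=[-4,40,-12] → .
    (1,1)@(3, 3): e=[0,36,-12] → .  [on edge]
    (2,1)@(5, 3): e=[4,32,-12] → .
    (3,1)@(7, 3): e=[8,28,-12] → .
    (2,2)@(5, 5): e=[0,60,-36] → .  [on edge]
    (3,3)@(7, 7): e=[0,84,-60] → .  [on edge]
    (4,4)@(9, 9): e=[0,108,-84] → .  [on edge]
    (5,5)@(11, 11): e=[0,132,-108] → .  [on edge]
    (6,6)@(13, 13): e=[0,156,-132] → .  [on edge]
  covered (4 px):
    X X X X . . . . .
    . . . . . . . . .
    . . . . . . . . .
    . . . . . . . . .
    . . . . . . . . .
    . . . . . . . . .
    . . . . . . . . .

Result: 18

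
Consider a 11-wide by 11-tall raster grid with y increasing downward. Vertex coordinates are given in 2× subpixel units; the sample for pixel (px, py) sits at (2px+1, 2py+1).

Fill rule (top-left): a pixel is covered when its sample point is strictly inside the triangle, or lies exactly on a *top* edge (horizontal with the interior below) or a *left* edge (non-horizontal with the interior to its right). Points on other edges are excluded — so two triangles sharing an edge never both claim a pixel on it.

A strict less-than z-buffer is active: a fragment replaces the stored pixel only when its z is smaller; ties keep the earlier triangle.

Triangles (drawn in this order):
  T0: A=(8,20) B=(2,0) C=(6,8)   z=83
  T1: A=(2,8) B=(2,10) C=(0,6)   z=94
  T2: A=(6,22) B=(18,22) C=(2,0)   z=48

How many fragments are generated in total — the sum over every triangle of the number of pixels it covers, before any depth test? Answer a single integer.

T0:
  2·area = 32
  edge (8, 20)→(2, 0): d=(-6,-20) top-left  bias=+0
  edge (2, 0)→(6, 8): d=(4,8) right/bottom  bias=-1
  edge (6, 8)→(8, 20): d=(2,12) right/bottom  bias=-1
    (1,1)@(3, 3): e=[2,4,26] → #
    (2,1)@(5, 3): e=[42,-12,2] → ·
    (1,2)@(3, 5): e=[-10,12,30] → ·
    (2,3)@(5, 7): e=[18,4,10] → #
    (3,3)@(7, 7): e=[58,-12,-14] → ·
    (2,4)@(5, 9): e=[6,12,14] → #
    (3,4)@(7, 9): e=[46,-4,-10] → ·
    (2,5)@(5, 11): e=[-6,20,18] → ·
    (3,7)@(7, 15): e=[10,20,2] → #
    (4,7)@(9, 15): e=[50,4,-22] → ·
    (3,8)@(7, 17): e=[-2,28,6] → ·
  covered (4 px):
    · · · · · · · · · · ·
    · # · · · · · · · · ·
    · · · · · · · · · · ·
    · · # · · · · · · · ·
    · · # · · · · · · · ·
    · · · · · · · · · · ·
    · · · · · · · · · · ·
    · · · # · · · · · · ·
    · · · · · · · · · · ·
    · · · · · · · · · · ·
    · · · · · · · · · · ·
T1:
  2·area = 4
  edge (2, 8)→(2, 10): d=(0,2) right/bottom  bias=-1
  edge (2, 10)→(0, 6): d=(-2,-4) top-left  bias=+0
  edge (0, 6)→(2, 8): d=(2,2) right/bottom  bias=-1
    (0,3)@(1, 7): e=[2,2,0] → ·  [on edge]
    (1,4)@(3, 9): e=[-2,6,0] → ·  [on edge]
    (2,5)@(5, 11): e=[-6,10,0] → ·  [on edge]
    (3,6)@(7, 13): e=[-10,14,0] → ·  [on edge]
    (4,7)@(9, 15): e=[-14,18,0] → ·  [on edge]
    (5,8)@(11, 17): e=[-18,22,0] → ·  [on edge]
    (6,9)@(13, 19): e=[-22,26,0] → ·  [on edge]
    (7,10)@(15, 21): e=[-26,30,0] → ·  [on edge]
  covered (0 px):
    · · · · · · · · · · ·
    · · · · · · · · · · ·
    · · · · · · · · · · ·
    · · · · · · · · · · ·
    · · · · · · · · · · ·
    · · · · · · · · · · ·
    · · · · · · · · · · ·
    · · · · · · · · · · ·
    · · · · · · · · · · ·
    · · · · · · · · · · ·
    · · · · · · · · · · ·
T2:
  2·area = 264  (B↔C swapped to make it positive)
  edge (6, 22)→(2, 0): d=(-4,-22) top-left  bias=+0
  edge (2, 0)→(18, 22): d=(16,22) right/bottom  bias=-1
  edge (18, 22)→(6, 22): d=(-12,0) right/bottom  bias=-1
    (1,1)@(3, 3): e=[10,26,228] → #
    (2,1)@(5, 3): e=[54,-18,228] → ·
    (1,2)@(3, 5): e=[2,58,204] → #
    (2,2)@(5, 5): e=[46,14,204] → #
    (3,2)@(7, 5): e=[90,-30,204] → ·
    (1,3)@(3, 7): e=[-6,90,180] → ·
    (2,3)@(5, 7): e=[38,46,180] → #
    (3,3)@(7, 7): e=[82,2,180] → #
    (4,3)@(9, 7): e=[126,-42,180] → ·
    (2,4)@(5, 9): e=[30,78,156] → #
    (4,4)@(9, 9): e=[118,-10,156] → ·
    (2,5)@(5, 11): e=[22,110,132] → #
  covered (33 px):
    · · · · · · · · · · ·
    · # · · · · · · · · ·
    · # # · · · · · · · ·
    · · # # · · · · · · ·
    · · # # · · · · · · ·
    · · # # # · · · · · ·
    · · # # # # · · · · ·
    · · # # # # · · · · ·
    · · · # # # # · · · ·
    · · · # # # # # · · ·
    · · · # # # # # # · ·

Answer: 37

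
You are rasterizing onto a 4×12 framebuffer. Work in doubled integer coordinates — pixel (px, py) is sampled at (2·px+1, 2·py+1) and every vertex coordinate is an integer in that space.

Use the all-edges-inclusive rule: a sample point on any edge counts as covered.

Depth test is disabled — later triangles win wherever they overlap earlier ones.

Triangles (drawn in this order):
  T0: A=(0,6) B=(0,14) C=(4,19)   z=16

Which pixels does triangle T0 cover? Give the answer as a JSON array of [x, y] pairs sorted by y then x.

T0:
  2·area = 32  (B↔C swapped to make it positive)
  edge (0, 6)→(4, 19): d=(4,13) inclusive
  edge (4, 19)→(0, 14): d=(-4,-5) inclusive
  edge (0, 14)→(0, 6): d=(0,-8) inclusive
    (0,5)@(1, 11): e=[7,17,8] → █
    (1,5)@(3, 11): e=[-19,27,24] → ·
    (0,6)@(1, 13): e=[15,9,8] → █
    (1,6)@(3, 13): e=[-11,19,24] → ·
    (0,7)@(1, 15): e=[23,1,8] → █
    (1,7)@(3, 15): e=[-3,11,24] → ·
    (0,8)@(1, 17): e=[31,-7,8] → ·
    (1,8)@(3, 17): e=[5,3,24] → █
    (2,8)@(5, 17): e=[-21,13,40] → ·
    (1,9)@(3, 19): e=[13,-5,24] → ·
  covered (4 px):
    · · · ·
    · · · ·
    · · · ·
    · · · ·
    · · · ·
    █ · · ·
    █ · · ·
    █ · · ·
    · █ · ·
    · · · ·
    · · · ·
    · · · ·

Answer: [[0,5],[0,6],[0,7],[1,8]]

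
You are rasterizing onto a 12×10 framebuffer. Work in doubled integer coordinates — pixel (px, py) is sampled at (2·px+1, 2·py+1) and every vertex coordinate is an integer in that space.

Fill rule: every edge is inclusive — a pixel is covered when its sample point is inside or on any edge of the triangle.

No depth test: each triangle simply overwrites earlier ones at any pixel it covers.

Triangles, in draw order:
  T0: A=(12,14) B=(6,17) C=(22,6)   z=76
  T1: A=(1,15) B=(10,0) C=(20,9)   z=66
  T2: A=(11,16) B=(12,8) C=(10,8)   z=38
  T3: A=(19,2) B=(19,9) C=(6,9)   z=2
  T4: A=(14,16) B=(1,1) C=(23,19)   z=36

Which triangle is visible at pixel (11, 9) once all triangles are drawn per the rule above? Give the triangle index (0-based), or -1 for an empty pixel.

T0:
  2·area = 18
  edge (12, 14)→(6, 17): d=(-6,3) inclusive
  edge (6, 17)→(22, 6): d=(16,-11) inclusive
  edge (22, 6)→(12, 14): d=(-10,8) inclusive
    (7,5)@(15, 11): e=[9,3,6] → █
    (8,5)@(17, 11): e=[3,25,-10] → ·
    (6,6)@(13, 13): e=[3,13,2] → █
    (7,6)@(15, 13): e=[-3,35,-14] → ·
    (4,7)@(9, 15): e=[3,1,14] → █
    (5,7)@(11, 15): e=[-3,23,-2] → ·
    (6,7)@(13, 15): e=[-9,45,-18] → ·
    (4,8)@(9, 17): e=[-9,33,-6] → ·
  covered (3 px):
    · · · · · · · · · · · ·
    · · · · · · · · · · · ·
    · · · · · · · · · · · ·
    · · · · · · · · · · · ·
    · · · · · · · · · · · ·
    · · · · · · · █ · · · ·
    · · · · · · █ · · · · ·
    · · · · █ · · · · · · ·
    · · · · · · · · · · · ·
    · · · · · · · · · · · ·
T1:
  2·area = 231
  edge (1, 15)→(10, 0): d=(9,-15) inclusive
  edge (10, 0)→(20, 9): d=(10,9) inclusive
  edge (20, 9)→(1, 15): d=(-19,6) inclusive
    (5,0)@(11, 1): e=[24,1,206] → █
    (6,0)@(13, 1): e=[54,-17,194] → ·
    (4,1)@(9, 3): e=[12,39,180] → █
    (6,1)@(13, 3): e=[72,3,156] → █
    (7,1)@(15, 3): e=[102,-15,144] → ·
    (3,2)@(7, 5): e=[0,77,154] → █  [on edge]
    (7,2)@(15, 5): e=[120,5,106] → █
    (8,2)@(17, 5): e=[150,-13,94] → ·
    (3,3)@(7, 7): e=[18,97,116] → █
    (8,3)@(17, 7): e=[168,7,56] → █
    (9,3)@(19, 7): e=[198,-11,44] → ·
    (2,4)@(5, 9): e=[6,135,90] → █
    (0,7)@(1, 15): e=[0,231,0] → █  [on edge]
  covered (32 px):
    · · · · · █ · · · · · ·
    · · · · █ █ █ · · · · ·
    · · · █ █ █ █ █ · · · ·
    · · · █ █ █ █ █ █ · · ·
    · · █ █ █ █ █ █ █ █ · ·
    · · █ █ █ █ █ · · · · ·
    · █ █ █ · · · · · · · ·
    █ · · · · · · · · · · ·
    · · · · · · · · · · · ·
    · · · · · · · · · · · ·
T2:
  2·area = 16  (B↔C swapped to make it positive)
  edge (11, 16)→(10, 8): d=(-1,-8) inclusive
  edge (10, 8)→(12, 8): d=(2,0) inclusive
  edge (12, 8)→(11, 16): d=(-1,8) inclusive
    (5,4)@(11, 9): e=[7,2,7] → █
    (6,4)@(13, 9): e=[23,2,-9] → ·
    (5,5)@(11, 11): e=[5,6,5] → █
    (6,5)@(13, 11): e=[21,6,-11] → ·
    (5,6)@(11, 13): e=[3,10,3] → █
    (6,6)@(13, 13): e=[19,10,-13] → ·
    (5,7)@(11, 15): e=[1,14,1] → █
    (6,7)@(13, 15): e=[17,14,-15] → ·
    (5,8)@(11, 17): e=[-1,18,-1] → ·
  covered (4 px):
    · · · · · · · · · · · ·
    · · · · · · · · · · · ·
    · · · · · · · · · · · ·
    · · · · · · · · · · · ·
    · · · · · █ · · · · · ·
    · · · · · █ · · · · · ·
    · · · · · █ · · · · · ·
    · · · · · █ · · · · · ·
    · · · · · · · · · · · ·
    · · · · · · · · · · · ·
T3:
  2·area = 91
  edge (19, 2)→(19, 9): d=(0,7) inclusive
  edge (19, 9)→(6, 9): d=(-13,0) inclusive
  edge (6, 9)→(19, 2): d=(13,-7) inclusive
    (9,0)@(19, 1): e=[0,104,-13] → ·  [on edge]
    (9,1)@(19, 3): e=[0,78,13] → █  [on edge]
    (10,1)@(21, 3): e=[-14,78,27] → ·
    (7,2)@(15, 5): e=[28,52,11] → █
    (8,2)@(17, 5): e=[14,52,25] → █
    (9,2)@(19, 5): e=[0,52,39] → █  [on edge]
    (10,2)@(21, 5): e=[-14,52,53] → ·
    (5,3)@(11, 7): e=[56,26,9] → █
    (6,3)@(13, 7): e=[42,26,23] → █
    (9,3)@(19, 7): e=[0,26,65] → █  [on edge]
    (10,3)@(21, 7): e=[-14,26,79] → ·
    (0,4)@(1, 9): e=[126,0,-35] → ·  [on edge]
    (1,4)@(3, 9): e=[112,0,-21] → ·  [on edge]
    (2,4)@(5, 9): e=[98,0,-7] → ·  [on edge]
    (3,4)@(7, 9): e=[84,0,7] → █  [on edge]
    (4,4)@(9, 9): e=[70,0,21] → █  [on edge]
    (5,4)@(11, 9): e=[56,0,35] → █  [on edge]
    (6,4)@(13, 9): e=[42,0,49] → █  [on edge]
    (7,4)@(15, 9): e=[28,0,63] → █  [on edge]
    (8,4)@(17, 9): e=[14,0,77] → █  [on edge]
    (9,4)@(19, 9): e=[0,0,91] → █  [on edge]
    (10,4)@(21, 9): e=[-14,0,105] → ·  [on edge]
    (11,4)@(23, 9): e=[-28,0,119] → ·  [on edge]
    (9,5)@(19, 11): e=[0,-26,117] → ·  [on edge]
    (9,6)@(19, 13): e=[0,-52,143] → ·  [on edge]
    (9,7)@(19, 15): e=[0,-78,169] → ·  [on edge]
    (9,8)@(19, 17): e=[0,-104,195] → ·  [on edge]
    (9,9)@(19, 19): e=[0,-130,221] → ·  [on edge]
  covered (16 px):
    · · · · · · · · · · · ·
    · · · · · · · · · █ · ·
    · · · · · · · █ █ █ · ·
    · · · · · █ █ █ █ █ · ·
    · · · █ █ █ █ █ █ █ · ·
    · · · · · · · · · · · ·
    · · · · · · · · · · · ·
    · · · · · · · · · · · ·
    · · · · · · · · · · · ·
    · · · · · · · · · · · ·
T4:
  2·area = 96
  edge (14, 16)→(1, 1): d=(-13,-15) inclusive
  edge (1, 1)→(23, 19): d=(22,18) inclusive
  edge (23, 19)→(14, 16): d=(-9,-3) inclusive
    (0,0)@(1, 1): e=[0,0,96] → █  [on edge]
    (1,0)@(3, 1): e=[30,-36,102] → ·
    (0,1)@(1, 3): e=[-26,44,78] → ·
    (1,1)@(3, 3): e=[4,8,84] → █
    (2,1)@(5, 3): e=[34,-28,90] → ·
    (1,2)@(3, 5): e=[-22,52,66] → ·
    (2,2)@(5, 5): e=[8,16,72] → █
    (3,2)@(7, 5): e=[38,-20,78] → ·
    (2,3)@(5, 7): e=[-18,60,54] → ·
    (3,3)@(7, 7): e=[12,24,60] → █
    (4,3)@(9, 7): e=[42,-12,66] → ·
    (3,4)@(7, 9): e=[-14,68,42] → ·
    (2,6)@(5, 13): e=[-96,192,0] → ·  [on edge]
    (5,7)@(11, 15): e=[-32,128,0] → ·  [on edge]
    (8,8)@(17, 17): e=[32,64,0] → █  [on edge]
    (11,9)@(23, 19): e=[96,0,0] → █  [on edge]
  covered (14 px):
    █ · · · · · · · · · · ·
    · █ · · · · · · · · · ·
    · · █ · · · · · · · · ·
    · · · █ · · · · · · · ·
    · · · · █ · · · · · · ·
    · · · · · █ █ · · · · ·
    · · · · · · █ █ · · · ·
    · · · · · · · █ █ · · ·
    · · · · · · · · █ █ · ·
    · · · · · · · · · · · █

Z-buffer (winner per pixel, '.' = empty):
  4 . . . . 1 . . . . . .
  . 4 . . 1 1 1 . . 3 . .
  . . 4 1 1 1 1 3 3 3 . .
  . . . 4 1 3 3 3 3 3 . .
  . . 1 3 4 3 3 3 3 3 . .
  . . 1 1 1 4 4 0 . . . .
  . 1 1 1 . 2 4 4 . . . .
  1 . . . 0 2 . 4 4 . . .
  . . . . . . . . 4 4 . .
  . . . . . . . . . . . 4

Answer: 4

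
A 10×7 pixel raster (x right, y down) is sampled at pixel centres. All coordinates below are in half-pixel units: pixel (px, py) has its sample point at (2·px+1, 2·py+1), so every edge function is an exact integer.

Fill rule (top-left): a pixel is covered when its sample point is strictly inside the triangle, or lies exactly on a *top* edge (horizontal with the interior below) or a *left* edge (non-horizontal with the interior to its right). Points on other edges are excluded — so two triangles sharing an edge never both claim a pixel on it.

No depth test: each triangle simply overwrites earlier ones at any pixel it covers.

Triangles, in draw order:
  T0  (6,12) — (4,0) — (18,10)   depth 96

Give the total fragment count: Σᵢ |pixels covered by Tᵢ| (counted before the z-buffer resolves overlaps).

T0:
  2·area = 148
  edge (6, 12)→(4, 0): d=(-2,-12) top-left  bias=+0
  edge (4, 0)→(18, 10): d=(14,10) right/bottom  bias=-1
  edge (18, 10)→(6, 12): d=(-12,2) right/bottom  bias=-1
    (2,0)@(5, 1): e=[10,4,134] → X
    (3,0)@(7, 1): e=[34,-16,130] → .
    (2,1)@(5, 3): e=[6,32,110] → X
    (3,1)@(7, 3): e=[30,12,106] → X
    (4,1)@(9, 3): e=[54,-8,102] → .
    (2,2)@(5, 5): e=[2,60,86] → X
    (4,2)@(9, 5): e=[50,20,78] → X
    (5,2)@(11, 5): e=[74,0,74] → .  [on edge]
    (2,3)@(5, 7): e=[-2,88,62] → .
    (3,3)@(7, 7): e=[22,68,58] → X
    (5,3)@(11, 7): e=[70,28,50] → X
    (6,3)@(13, 7): e=[94,8,46] → X
  covered (18 px):
    . . X . . . . . . .
    . . X X . . . . . .
    . . X X X . . . . .
    . . . X X X X . . .
    . . . X X X X X . .
    . . . X X X . . . .
    . . . . . . . . . .

Final: 18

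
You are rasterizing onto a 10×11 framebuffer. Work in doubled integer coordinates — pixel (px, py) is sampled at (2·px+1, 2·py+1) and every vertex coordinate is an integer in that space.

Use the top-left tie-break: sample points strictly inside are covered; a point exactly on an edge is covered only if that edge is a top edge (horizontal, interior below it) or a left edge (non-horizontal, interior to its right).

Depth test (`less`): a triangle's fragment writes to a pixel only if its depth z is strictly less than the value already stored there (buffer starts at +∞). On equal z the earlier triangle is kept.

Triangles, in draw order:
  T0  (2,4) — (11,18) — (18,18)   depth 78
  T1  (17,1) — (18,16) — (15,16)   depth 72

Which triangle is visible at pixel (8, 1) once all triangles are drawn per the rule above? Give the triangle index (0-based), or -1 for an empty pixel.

T0:
  2·area = 98  (B↔C swapped to make it positive)
  edge (2, 4)→(18, 18): d=(16,14) right/bottom  bias=-1
  edge (18, 18)→(11, 18): d=(-7,0) right/bottom  bias=-1
  edge (11, 18)→(2, 4): d=(-9,-14) top-left  bias=+0
    (1,2)@(3, 5): e=[2,91,5] → X
    (2,2)@(5, 5): e=[-26,91,33] → .
    (1,3)@(3, 7): e=[34,77,-13] → .
    (2,3)@(5, 7): e=[6,77,15] → X
    (3,3)@(7, 7): e=[-22,77,43] → .
    (2,4)@(5, 9): e=[38,63,-3] → .
    (3,4)@(7, 9): e=[10,63,25] → X
    (4,4)@(9, 9): e=[-18,63,53] → .
    (3,5)@(7, 11): e=[42,49,7] → X
    (4,5)@(9, 11): e=[14,49,35] → X
    (5,5)@(11, 11): e=[-14,49,63] → .
    (3,6)@(7, 13): e=[74,35,-11] → .
  covered (12 px):
    . . . . . . . . . .
    . . . . . . . . . .
    . X . . . . . . . .
    . . X . . . . . . .
    . . . X . . . . . .
    . . . X X . . . . .
    . . . . X X . . . .
    . . . . . X X . . .
    . . . . . X X X . .
    . . . . . . . . . .
    . . . . . . . . . .
T1:
  2·area = 45
  edge (17, 1)→(18, 16): d=(1,15) right/bottom  bias=-1
  edge (18, 16)→(15, 16): d=(-3,0) right/bottom  bias=-1
  edge (15, 16)→(17, 1): d=(2,-15) top-left  bias=+0
    (8,0)@(17, 1): e=[0,45,0] → .  [on edge]
    (8,1)@(17, 3): e=[2,39,4] → X
    (9,1)@(19, 3): e=[-28,39,34] → .
    (8,2)@(17, 5): e=[4,33,8] → X
    (9,2)@(19, 5): e=[-26,33,38] → .
    (8,3)@(17, 7): e=[6,27,12] → X
    (9,3)@(19, 7): e=[-24,27,42] → .
    (8,4)@(17, 9): e=[8,21,16] → X
    (9,4)@(19, 9): e=[-22,21,46] → .
    (8,5)@(17, 11): e=[10,15,20] → X
    (9,5)@(19, 11): e=[-20,15,50] → .
    (8,6)@(17, 13): e=[12,9,24] → X
  covered (7 px):
    . . . . . . . . . .
    . . . . . . . . X .
    . . . . . . . . X .
    . . . . . . . . X .
    . . . . . . . . X .
    . . . . . . . . X .
    . . . . . . . . X .
    . . . . . . . . X .
    . . . . . . . . . .
    . . . . . . . . . .
    . . . . . . . . . .

Z-buffer (winner per pixel, '.' = empty):
  . . . . . . . . . .
  . . . . . . . . 1 .
  . 0 . . . . . . 1 .
  . . 0 . . . . . 1 .
  . . . 0 . . . . 1 .
  . . . 0 0 . . . 1 .
  . . . . 0 0 . . 1 .
  . . . . . 0 0 . 1 .
  . . . . . 0 0 0 . .
  . . . . . . . . . .
  . . . . . . . . . .

Final: 1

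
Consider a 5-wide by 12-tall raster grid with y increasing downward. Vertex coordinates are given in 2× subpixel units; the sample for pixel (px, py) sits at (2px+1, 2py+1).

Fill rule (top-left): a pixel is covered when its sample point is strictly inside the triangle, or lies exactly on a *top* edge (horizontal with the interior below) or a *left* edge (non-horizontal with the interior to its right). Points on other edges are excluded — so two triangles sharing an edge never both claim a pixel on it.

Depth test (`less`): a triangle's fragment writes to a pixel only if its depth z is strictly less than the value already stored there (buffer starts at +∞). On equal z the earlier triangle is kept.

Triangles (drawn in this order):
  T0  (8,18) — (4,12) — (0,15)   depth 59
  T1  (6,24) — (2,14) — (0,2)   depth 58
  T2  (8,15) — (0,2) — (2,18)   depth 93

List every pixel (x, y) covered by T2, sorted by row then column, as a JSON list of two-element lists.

T0:
  2·area = 36  (B↔C swapped to make it positive)
  edge (8, 18)→(0, 15): d=(-8,-3) top-left  bias=+0
  edge (0, 15)→(4, 12): d=(4,-3) top-left  bias=+0
  edge (4, 12)→(8, 18): d=(4,6) right/bottom  bias=-1
    (1,6)@(3, 13): e=[25,1,10] → █
    (2,6)@(5, 13): e=[31,7,-2] → ·
    (0,7)@(1, 15): e=[3,3,30] → █
    (2,7)@(5, 15): e=[15,15,6] → █
    (3,7)@(7, 15): e=[21,21,-6] → ·
    (0,8)@(1, 17): e=[-13,11,38] → ·
    (1,8)@(3, 17): e=[-7,17,26] → ·
    (2,8)@(5, 17): e=[-1,23,14] → ·
    (3,8)@(7, 17): e=[5,29,2] → █
    (4,8)@(9, 17): e=[11,35,-10] → ·
    (3,9)@(7, 19): e=[-11,37,10] → ·
  covered (5 px):
    · · · · ·
    · · · · ·
    · · · · ·
    · · · · ·
    · · · · ·
    · · · · ·
    · █ · · ·
    █ █ █ · ·
    · · · █ ·
    · · · · ·
    · · · · ·
    · · · · ·
T1:
  2·area = 28
  edge (6, 24)→(2, 14): d=(-4,-10) top-left  bias=+0
  edge (2, 14)→(0, 2): d=(-2,-12) top-left  bias=+0
  edge (0, 2)→(6, 24): d=(6,22) right/bottom  bias=-1
    (0,3)@(1, 7): e=[18,2,8] → █
    (1,3)@(3, 7): e=[38,26,-36] → ·
    (0,4)@(1, 9): e=[10,-2,20] → ·
    (1,6)@(3, 13): e=[14,14,0] → ·  [on edge]
    (1,7)@(3, 15): e=[6,10,12] → █
    (2,7)@(5, 15): e=[26,34,-32] → ·
    (1,8)@(3, 17): e=[-2,6,24] → ·
    (2,10)@(5, 21): e=[2,22,4] → █
    (3,10)@(7, 21): e=[22,46,-40] → ·
    (2,11)@(5, 23): e=[-6,18,16] → ·
  covered (3 px):
    · · · · ·
    · · · · ·
    · · · · ·
    █ · · · ·
    · · · · ·
    · · · · ·
    · · · · ·
    · █ · · ·
    · · · · ·
    · · · · ·
    · · █ · ·
    · · · · ·
T2:
  2·area = 102  (B↔C swapped to make it positive)
  edge (8, 15)→(2, 18): d=(-6,3) right/bottom  bias=-1
  edge (2, 18)→(0, 2): d=(-2,-16) top-left  bias=+0
  edge (0, 2)→(8, 15): d=(8,13) right/bottom  bias=-1
    (0,2)@(1, 5): e=[81,10,11] → █
    (1,2)@(3, 5): e=[75,42,-15] → ·
    (0,3)@(1, 7): e=[69,6,27] → █
    (1,3)@(3, 7): e=[63,38,1] → █
    (2,3)@(5, 7): e=[57,70,-25] → ·
    (0,4)@(1, 9): e=[57,2,43] → █
    (2,4)@(5, 9): e=[45,66,-9] → ·
    (0,5)@(1, 11): e=[45,-2,59] → ·
    (1,5)@(3, 11): e=[39,30,33] → █
    (2,5)@(5, 11): e=[33,62,7] → █
    (3,5)@(7, 11): e=[27,94,-19] → ·
    (1,6)@(3, 13): e=[27,26,49] → █
  covered (13 px):
    · · · · ·
    · · · · ·
    █ · · · ·
    █ █ · · ·
    █ █ · · ·
    · █ █ · ·
    · █ █ · ·
    · █ █ █ ·
    · █ · · ·
    · · · · ·
    · · · · ·
    · · · · ·

Final: [[0,2],[0,3],[1,3],[0,4],[1,4],[1,5],[2,5],[1,6],[2,6],[1,7],[2,7],[3,7],[1,8]]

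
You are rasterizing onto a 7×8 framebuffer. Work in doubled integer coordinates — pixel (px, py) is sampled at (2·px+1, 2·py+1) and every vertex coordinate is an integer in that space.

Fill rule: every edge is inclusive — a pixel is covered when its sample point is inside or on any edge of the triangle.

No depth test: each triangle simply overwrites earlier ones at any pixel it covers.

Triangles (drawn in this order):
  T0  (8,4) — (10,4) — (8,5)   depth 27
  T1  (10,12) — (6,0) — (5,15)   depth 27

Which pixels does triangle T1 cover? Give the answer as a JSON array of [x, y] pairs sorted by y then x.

T0:
  2·area = 2
  edge (8, 4)→(10, 4): d=(2,0) inclusive
  edge (10, 4)→(8, 5): d=(-2,1) inclusive
  edge (8, 5)→(8, 4): d=(0,-1) inclusive
  covered (0 px):
    · · · · · · ·
    · · · · · · ·
    · · · · · · ·
    · · · · · · ·
    · · · · · · ·
    · · · · · · ·
    · · · · · · ·
    · · · · · · ·
T1:
  2·area = 72  (B↔C swapped to make it positive)
  edge (10, 12)→(5, 15): d=(-5,3) inclusive
  edge (5, 15)→(6, 0): d=(1,-15) inclusive
  edge (6, 0)→(10, 12): d=(4,12) inclusive
    (3,1)@(7, 3): e=[54,18,0] → █  [on edge]
    (4,1)@(9, 3): e=[48,48,-24] → ·
    (3,2)@(7, 5): e=[44,20,8] → █
    (4,2)@(9, 5): e=[38,50,-16] → ·
    (3,3)@(7, 7): e=[34,22,16] → █
    (4,3)@(9, 7): e=[28,52,-8] → ·
    (3,4)@(7, 9): e=[24,24,24] → █
    (4,4)@(9, 9): e=[18,54,0] → █  [on edge]
    (5,4)@(11, 9): e=[12,84,-24] → ·
    (3,5)@(7, 11): e=[14,26,32] → █
    (5,5)@(11, 11): e=[2,86,-16] → ·
    (3,6)@(7, 13): e=[4,28,40] → █
    (2,7)@(5, 15): e=[0,0,72] → █  [on edge]
    (5,7)@(11, 15): e=[-18,90,0] → ·  [on edge]
  covered (9 px):
    · · · · · · ·
    · · · █ · · ·
    · · · █ · · ·
    · · · █ · · ·
    · · · █ █ · ·
    · · · █ █ · ·
    · · · █ · · ·
    · · █ · · · ·

Answer: [[3,1],[3,2],[3,3],[3,4],[4,4],[3,5],[4,5],[3,6],[2,7]]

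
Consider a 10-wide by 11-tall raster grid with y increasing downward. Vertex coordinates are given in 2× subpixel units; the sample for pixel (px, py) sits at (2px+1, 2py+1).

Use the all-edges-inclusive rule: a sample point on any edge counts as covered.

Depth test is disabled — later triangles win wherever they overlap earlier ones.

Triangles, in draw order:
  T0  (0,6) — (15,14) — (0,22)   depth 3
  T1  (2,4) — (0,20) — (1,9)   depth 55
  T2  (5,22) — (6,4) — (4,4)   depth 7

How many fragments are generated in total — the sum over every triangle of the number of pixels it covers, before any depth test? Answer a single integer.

T0:
  2·area = 240
  edge (0, 6)→(15, 14): d=(15,8) inclusive
  edge (15, 14)→(0, 22): d=(-15,8) inclusive
  edge (0, 22)→(0, 6): d=(0,-16) inclusive
    (0,3)@(1, 7): e=[7,217,16] → █
    (1,3)@(3, 7): e=[-9,201,48] → ·
    (0,4)@(1, 9): e=[37,187,16] → █
    (1,4)@(3, 9): e=[21,171,48] → █
    (2,4)@(5, 9): e=[5,155,80] → █
    (3,4)@(7, 9): e=[-11,139,112] → ·
    (0,5)@(1, 11): e=[67,157,16] → █
    (3,5)@(7, 11): e=[19,109,112] → █
    (4,5)@(9, 11): e=[3,93,144] → █
    (5,5)@(11, 11): e=[-13,77,176] → ·
    (0,6)@(1, 13): e=[97,127,16] → █
    (5,6)@(11, 13): e=[17,47,176] → █
  covered (32 px):
    · · · · · · · · · ·
    · · · · · · · · · ·
    · · · · · · · · · ·
    █ · · · · · · · · ·
    █ █ █ · · · · · · ·
    █ █ █ █ █ · · · · ·
    █ █ █ █ █ █ █ · · ·
    █ █ █ █ █ █ █ · · ·
    █ █ █ █ █ · · · · ·
    █ █ █ · · · · · · ·
    █ · · · · · · · · ·
T1:
  2·area = 6
  edge (2, 4)→(0, 20): d=(-2,16) inclusive
  edge (0, 20)→(1, 9): d=(1,-11) inclusive
  edge (1, 9)→(2, 4): d=(1,-5) inclusive
    (0,4)@(1, 9): e=[6,0,0] → █  [on edge]
    (1,4)@(3, 9): e=[-26,22,10] → ·
    (0,5)@(1, 11): e=[2,2,2] → █
    (1,5)@(3, 11): e=[-30,24,12] → ·
    (0,6)@(1, 13): e=[-2,4,4] → ·
  covered (2 px):
    · · · · · · · · · ·
    · · · · · · · · · ·
    · · · · · · · · · ·
    · · · · · · · · · ·
    █ · · · · · · · · ·
    █ · · · · · · · · ·
    · · · · · · · · · ·
    · · · · · · · · · ·
    · · · · · · · · · ·
    · · · · · · · · · ·
    · · · · · · · · · ·
T2:
  2·area = 36  (B↔C swapped to make it positive)
  edge (5, 22)→(4, 4): d=(-1,-18) inclusive
  edge (4, 4)→(6, 4): d=(2,0) inclusive
  edge (6, 4)→(5, 22): d=(-1,18) inclusive
    (2,2)@(5, 5): e=[17,2,17] → █
    (3,2)@(7, 5): e=[53,2,-19] → ·
    (2,3)@(5, 7): e=[15,6,15] → █
    (3,3)@(7, 7): e=[51,6,-21] → ·
    (2,4)@(5, 9): e=[13,10,13] → █
    (3,4)@(7, 9): e=[49,10,-23] → ·
    (2,5)@(5, 11): e=[11,14,11] → █
    (3,5)@(7, 11): e=[47,14,-25] → ·
    (2,6)@(5, 13): e=[9,18,9] → █
    (3,6)@(7, 13): e=[45,18,-27] → ·
    (2,7)@(5, 15): e=[7,22,7] → █
    (3,7)@(7, 15): e=[43,22,-29] → ·
  covered (9 px):
    · · · · · · · · · ·
    · · · · · · · · · ·
    · · █ · · · · · · ·
    · · █ · · · · · · ·
    · · █ · · · · · · ·
    · · █ · · · · · · ·
    · · █ · · · · · · ·
    · · █ · · · · · · ·
    · · █ · · · · · · ·
    · · █ · · · · · · ·
    · · █ · · · · · · ·

Result: 43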